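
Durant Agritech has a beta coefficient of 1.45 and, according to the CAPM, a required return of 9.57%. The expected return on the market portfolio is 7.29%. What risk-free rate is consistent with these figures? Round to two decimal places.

2.22%

E(R) = R_f + β(E(R_m) − R_f) = R_f(1 − β) + β·E(R_m)
9.57% = R_f × (1 − 1.45) + 1.45 × 7.29%
9.57% = R_f × -0.45 + 10.5705%
R_f = (9.57% − 10.5705%) / -0.45 = 2.22%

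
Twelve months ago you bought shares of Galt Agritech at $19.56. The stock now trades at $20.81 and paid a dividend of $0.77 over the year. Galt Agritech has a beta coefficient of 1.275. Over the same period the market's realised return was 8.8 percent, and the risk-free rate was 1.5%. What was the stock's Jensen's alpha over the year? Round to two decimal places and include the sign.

Realised HPR = (P1 + D1 − P0) / P0 = (20.81 + 0.77 − 19.56) / 19.56 = 2.02 / 19.56 = 10.3272%
MRP = 8.8% − 1.5% = 7.30%
CAPM required = R_f + β·MRP = 1.5% + 1.275 × 7.3% = 10.8075%
α = realised − required = 10.3272% − 10.8075% = -0.48%

-0.48%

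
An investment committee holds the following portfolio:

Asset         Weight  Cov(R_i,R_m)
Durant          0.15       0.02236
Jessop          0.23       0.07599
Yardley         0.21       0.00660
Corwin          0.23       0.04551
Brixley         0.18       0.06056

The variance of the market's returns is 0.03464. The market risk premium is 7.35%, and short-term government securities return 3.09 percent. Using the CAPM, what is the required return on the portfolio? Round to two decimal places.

12.34%

β_Durant = 0.02236 / 0.03464 = 0.6455
β_Jessop = 0.07599 / 0.03464 = 2.1937
β_Yardley = 0.00660 / 0.03464 = 0.1905
β_Corwin = 0.04551 / 0.03464 = 1.3138
β_Brixley = 0.06056 / 0.03464 = 1.7483
β_P = Σ w_i β_i = 0.15×0.6455 + 0.23×2.1937 + 0.21×0.1905 + 0.23×1.3138 + 0.18×1.7483 = 1.2582
E(R_P) = R_f + β_P × MRP = 3.09% + 1.2582 × 7.35% = 12.34%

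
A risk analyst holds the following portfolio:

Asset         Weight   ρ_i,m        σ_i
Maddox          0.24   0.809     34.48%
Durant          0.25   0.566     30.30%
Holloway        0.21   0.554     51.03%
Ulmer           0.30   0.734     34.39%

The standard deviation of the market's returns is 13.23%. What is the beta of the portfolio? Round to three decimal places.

1.851

β_Maddox = 0.809 × 34.48% / 13.23% = 2.1084
β_Durant = 0.566 × 30.30% / 13.23% = 1.2963
β_Holloway = 0.554 × 51.03% / 13.23% = 2.1369
β_Ulmer = 0.734 × 34.39% / 13.23% = 1.9080
β_P = Σ w_i β_i = 0.24×2.1084 + 0.25×1.2963 + 0.21×2.1369 + 0.30×1.9080 = 1.8512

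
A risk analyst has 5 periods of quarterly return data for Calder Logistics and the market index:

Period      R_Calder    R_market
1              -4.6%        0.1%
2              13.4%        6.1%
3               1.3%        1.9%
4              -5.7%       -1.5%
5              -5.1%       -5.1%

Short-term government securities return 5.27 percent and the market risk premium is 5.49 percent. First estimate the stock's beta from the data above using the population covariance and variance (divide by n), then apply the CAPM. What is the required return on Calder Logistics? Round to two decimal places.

14.75%

Mean R_i = (-4.6 + 13.4 + 1.3 − 5.7 − 5.1) / 5 = -0.1400%
Mean R_m = (0.1 + 6.1 + 1.9 − 1.5 − 5.1) / 5 = 0.3000%
Σ(R_i − R̄_i)(R_m − R̄_m) = 118.5200  ⇒  Cov = 118.5200 / 5 = 23.7040
Σ(R_m − R̄_m)² = 68.6400  ⇒  Var(R_m) = 68.6400 / 5 = 13.7280
β = Cov / Var(R_m) = 23.7040 / 13.7280 = 1.7267
E(R) = R_f + β × MRP = 5.27% + 1.7267 × 5.49% = 14.75%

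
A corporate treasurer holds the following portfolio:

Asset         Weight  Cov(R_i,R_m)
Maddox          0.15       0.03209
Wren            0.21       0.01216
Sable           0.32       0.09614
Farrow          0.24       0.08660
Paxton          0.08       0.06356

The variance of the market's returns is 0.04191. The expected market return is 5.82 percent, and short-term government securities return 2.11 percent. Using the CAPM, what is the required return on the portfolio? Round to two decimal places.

β_Maddox = 0.03209 / 0.04191 = 0.7657
β_Wren = 0.01216 / 0.04191 = 0.2901
β_Sable = 0.09614 / 0.04191 = 2.2940
β_Farrow = 0.08660 / 0.04191 = 2.0663
β_Paxton = 0.06356 / 0.04191 = 1.5166
β_P = Σ w_i β_i = 0.15×0.7657 + 0.21×0.2901 + 0.32×2.2940 + 0.24×2.0663 + 0.08×1.5166 = 1.5271
MRP = 5.82% − 2.11% = 3.71%
E(R_P) = R_f + β_P × MRP = 2.11% + 1.5271 × 3.71% = 7.78%

7.78%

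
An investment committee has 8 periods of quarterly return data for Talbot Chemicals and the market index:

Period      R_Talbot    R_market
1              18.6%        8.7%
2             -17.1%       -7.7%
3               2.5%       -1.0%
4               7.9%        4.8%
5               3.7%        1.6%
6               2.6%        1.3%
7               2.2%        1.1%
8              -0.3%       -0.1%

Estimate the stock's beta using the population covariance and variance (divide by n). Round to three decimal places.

2.056

Mean R_i = (18.6 − 17.1 + 2.5 + 7.9 + 3.7 + 2.6 + 2.2 − 0.3) / 8 = 2.5125%
Mean R_m = (8.7 − 7.7 − 1.0 + 4.8 + 1.6 + 1.3 + 1.1 − 0.1) / 8 = 1.0875%
Σ(R_i − R̄_i)(R_m − R̄_m) = 318.8013  ⇒  Cov = 318.8013 / 8 = 39.8502
Σ(R_m − R̄_m)² = 155.0288  ⇒  Var(R_m) = 155.0288 / 8 = 19.3786
β = Cov / Var(R_m) = 39.8502 / 19.3786 = 2.0564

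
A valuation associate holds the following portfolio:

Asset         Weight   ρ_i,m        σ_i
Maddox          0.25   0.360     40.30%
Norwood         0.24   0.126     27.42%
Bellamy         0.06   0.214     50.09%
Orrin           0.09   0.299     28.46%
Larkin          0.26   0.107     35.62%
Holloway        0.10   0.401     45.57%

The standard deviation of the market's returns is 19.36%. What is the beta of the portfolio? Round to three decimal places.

0.449

β_Maddox = 0.360 × 40.30% / 19.36% = 0.7494
β_Norwood = 0.126 × 27.42% / 19.36% = 0.1785
β_Bellamy = 0.214 × 50.09% / 19.36% = 0.5537
β_Orrin = 0.299 × 28.46% / 19.36% = 0.4395
β_Larkin = 0.107 × 35.62% / 19.36% = 0.1969
β_Holloway = 0.401 × 45.57% / 19.36% = 0.9439
β_P = Σ w_i β_i = 0.25×0.7494 + 0.24×0.1785 + 0.06×0.5537 + 0.09×0.4395 + 0.26×0.1969 + 0.10×0.9439 = 0.4486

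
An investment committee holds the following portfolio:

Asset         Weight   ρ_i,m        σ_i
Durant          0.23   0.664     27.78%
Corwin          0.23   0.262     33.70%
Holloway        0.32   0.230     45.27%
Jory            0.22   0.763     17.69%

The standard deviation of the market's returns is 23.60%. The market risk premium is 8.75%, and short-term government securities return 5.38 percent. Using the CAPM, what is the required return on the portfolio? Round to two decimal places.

β_Durant = 0.664 × 27.78% / 23.60% = 0.7816
β_Corwin = 0.262 × 33.70% / 23.60% = 0.3741
β_Holloway = 0.230 × 45.27% / 23.60% = 0.4412
β_Jory = 0.763 × 17.69% / 23.60% = 0.5719
β_P = Σ w_i β_i = 0.23×0.7816 + 0.23×0.3741 + 0.32×0.4412 + 0.22×0.5719 = 0.5328
E(R_P) = R_f + β_P × MRP = 5.38% + 0.5328 × 8.75% = 10.04%

10.04%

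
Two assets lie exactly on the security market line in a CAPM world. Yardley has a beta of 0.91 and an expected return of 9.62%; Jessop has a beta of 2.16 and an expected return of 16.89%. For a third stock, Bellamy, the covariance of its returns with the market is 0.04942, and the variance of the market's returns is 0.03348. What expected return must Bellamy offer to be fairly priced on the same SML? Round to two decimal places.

MRP = (16.89% − 9.62%) / (2.16 − 0.91) = 5.8160%
R_f = 9.62% − 0.91 × 5.8160% = 4.3274%
β_Bellamy = Cov / Var(R_m) = 0.04942 / 0.03348 = 1.4761
E(R_Bellamy) = R_f + β × MRP = 4.3274% + 1.4761 × 5.8160% = 12.91%

12.91%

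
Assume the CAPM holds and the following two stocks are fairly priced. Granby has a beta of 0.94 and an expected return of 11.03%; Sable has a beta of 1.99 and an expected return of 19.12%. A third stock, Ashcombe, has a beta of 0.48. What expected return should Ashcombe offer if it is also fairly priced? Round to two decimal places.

7.49%

MRP (SML slope) = (19.12% − 11.03%) / (1.99 − 0.94) = 8.09% / 1.05 = 7.7048%
R_f (intercept) = 11.03% − 0.94 × 7.7048% = 3.7875%
E(R_Ashcombe) = R_f + β × MRP = 3.7875% + 0.48 × 7.7048% = 7.49%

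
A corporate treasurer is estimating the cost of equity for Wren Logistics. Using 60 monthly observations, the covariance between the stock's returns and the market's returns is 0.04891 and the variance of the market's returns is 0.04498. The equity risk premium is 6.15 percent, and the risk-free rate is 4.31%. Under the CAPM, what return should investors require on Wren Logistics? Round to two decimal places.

11.00%

β = Cov(R_i, R_m) / Var(R_m) = 0.04891 / 0.04498 = 1.0874
E(R) = R_f + β × MRP = 4.31% + 1.0874 × 6.15% = 11.00%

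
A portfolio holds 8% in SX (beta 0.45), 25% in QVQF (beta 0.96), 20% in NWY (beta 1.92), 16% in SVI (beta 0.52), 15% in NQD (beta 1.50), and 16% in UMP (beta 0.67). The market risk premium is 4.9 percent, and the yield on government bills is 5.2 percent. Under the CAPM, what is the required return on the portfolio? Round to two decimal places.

β_P = Σ w_i β_i = 0.08×0.45 + 0.25×0.96 + 0.20×1.92 + 0.16×0.52 + 0.15×1.50 + 0.16×0.67 = 1.0754
E(R_P) = R_f + β_P × MRP = 5.2% + 1.0754 × 4.9% = 10.47%

10.47%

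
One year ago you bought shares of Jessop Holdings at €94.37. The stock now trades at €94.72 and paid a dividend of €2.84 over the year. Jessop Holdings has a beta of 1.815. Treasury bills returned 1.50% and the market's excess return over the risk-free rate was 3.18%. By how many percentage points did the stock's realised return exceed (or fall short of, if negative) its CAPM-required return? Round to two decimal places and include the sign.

-3.89%

Realised HPR = (P1 + D1 − P0) / P0 = (94.72 + 2.84 − 94.37) / 94.37 = 3.19 / 94.37 = 3.3803%
CAPM required = R_f + β·MRP = 1.50% + 1.815 × 3.18% = 7.27170%
α = realised − required = 3.3803% − 7.27170% = -3.89%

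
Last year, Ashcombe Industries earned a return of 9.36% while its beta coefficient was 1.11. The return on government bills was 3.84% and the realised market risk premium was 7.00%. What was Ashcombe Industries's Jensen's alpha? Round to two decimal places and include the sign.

CAPM benchmark = R_f + β(R_m − R_f) = 3.84% + 1.11 × 7.00% = 11.6100%
α = actual − benchmark = 9.36% − 11.6100% = -2.25%

-2.25%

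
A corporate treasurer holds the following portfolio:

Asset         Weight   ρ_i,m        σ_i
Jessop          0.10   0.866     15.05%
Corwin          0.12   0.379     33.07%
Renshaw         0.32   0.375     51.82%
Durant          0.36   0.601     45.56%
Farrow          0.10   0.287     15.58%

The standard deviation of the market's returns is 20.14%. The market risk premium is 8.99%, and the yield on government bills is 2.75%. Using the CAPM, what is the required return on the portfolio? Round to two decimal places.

β_Jessop = 0.866 × 15.05% / 20.14% = 0.6471
β_Corwin = 0.379 × 33.07% / 20.14% = 0.6223
β_Renshaw = 0.375 × 51.82% / 20.14% = 0.9649
β_Durant = 0.601 × 45.56% / 20.14% = 1.3596
β_Farrow = 0.287 × 15.58% / 20.14% = 0.2220
β_P = Σ w_i β_i = 0.10×0.6471 + 0.12×0.6223 + 0.32×0.9649 + 0.36×1.3596 + 0.10×0.2220 = 0.9598
E(R_P) = R_f + β_P × MRP = 2.75% + 0.9598 × 8.99% = 11.38%

11.38%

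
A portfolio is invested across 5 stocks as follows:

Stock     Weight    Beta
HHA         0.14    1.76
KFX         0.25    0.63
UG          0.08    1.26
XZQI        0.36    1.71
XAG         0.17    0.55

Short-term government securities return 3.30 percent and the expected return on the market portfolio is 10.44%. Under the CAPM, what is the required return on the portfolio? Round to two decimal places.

β_P = Σ w_i β_i = 0.14×1.76 + 0.25×0.63 + 0.08×1.26 + 0.36×1.71 + 0.17×0.55 = 1.2138
MRP = 10.44% − 3.30% = 7.14%
E(R_P) = R_f + β_P × MRP = 3.30% + 1.2138 × 7.14% = 11.97%

11.97%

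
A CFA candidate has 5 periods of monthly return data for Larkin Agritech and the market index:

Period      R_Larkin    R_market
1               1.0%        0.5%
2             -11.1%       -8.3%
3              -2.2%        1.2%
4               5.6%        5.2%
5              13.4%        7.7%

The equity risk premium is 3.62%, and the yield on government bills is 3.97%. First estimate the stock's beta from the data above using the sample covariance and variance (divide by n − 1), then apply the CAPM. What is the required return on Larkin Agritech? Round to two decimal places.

Mean R_i = (1.0 − 11.1 − 2.2 + 5.6 + 13.4) / 5 = 1.3400%
Mean R_m = (0.5 − 8.3 + 1.2 + 5.2 + 7.7) / 5 = 1.2600%
Σ(R_i − R̄_i)(R_m − R̄_m) = 213.8480  ⇒  Cov = 213.8480 / 4 = 53.4620
Σ(R_m − R̄_m)² = 148.9720  ⇒  Var(R_m) = 148.9720 / 4 = 37.2430
β = Cov / Var(R_m) = 53.4620 / 37.2430 = 1.4355
E(R) = R_f + β × MRP = 3.97% + 1.4355 × 3.62% = 9.17%

9.17%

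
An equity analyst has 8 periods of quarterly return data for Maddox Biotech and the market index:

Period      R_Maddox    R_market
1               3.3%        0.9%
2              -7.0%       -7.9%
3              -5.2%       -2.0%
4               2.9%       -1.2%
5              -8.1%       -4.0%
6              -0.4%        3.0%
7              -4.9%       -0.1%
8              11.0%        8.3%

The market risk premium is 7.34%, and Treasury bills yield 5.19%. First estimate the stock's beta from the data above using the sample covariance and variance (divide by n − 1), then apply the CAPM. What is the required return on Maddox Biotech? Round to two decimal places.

13.60%

Mean R_i = (3.3 − 7.0 − 5.2 + 2.9 − 8.1 − 0.4 − 4.9 + 11.0) / 8 = -1.0500%
Mean R_m = (0.9 − 7.9 − 2.0 − 1.2 − 4.0 + 3.0 − 0.1 + 8.3) / 8 = -0.3750%
Σ(R_i − R̄_i)(R_m − R̄_m) = 185.0300  ⇒  Cov = 185.0300 / 7 = 26.4329
Σ(R_m − R̄_m)² = 161.4350  ⇒  Var(R_m) = 161.4350 / 7 = 23.0621
β = Cov / Var(R_m) = 26.4329 / 23.0621 = 1.1462
E(R) = R_f + β × MRP = 5.19% + 1.1462 × 7.34% = 13.60%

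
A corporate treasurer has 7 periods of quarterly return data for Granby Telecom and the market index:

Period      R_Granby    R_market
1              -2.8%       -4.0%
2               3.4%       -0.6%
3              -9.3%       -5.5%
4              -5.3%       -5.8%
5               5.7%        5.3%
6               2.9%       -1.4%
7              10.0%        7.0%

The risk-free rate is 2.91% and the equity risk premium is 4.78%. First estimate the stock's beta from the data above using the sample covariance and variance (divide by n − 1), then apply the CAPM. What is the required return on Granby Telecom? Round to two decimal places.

8.76%

Mean R_i = (-2.8 + 3.4 − 9.3 − 5.3 + 5.7 + 2.9 + 10.0) / 7 = 0.6571%
Mean R_m = (-4.0 − 0.6 − 5.5 − 5.8 + 5.3 − 1.4 + 7.0) / 7 = -0.7143%
Σ(R_i − R̄_i)(R_m − R̄_m) = 190.4857  ⇒  Cov = 190.4857 / 6 = 31.7476
Σ(R_m − R̄_m)² = 155.7286  ⇒  Var(R_m) = 155.7286 / 6 = 25.9548
β = Cov / Var(R_m) = 31.7476 / 25.9548 = 1.2232
E(R) = R_f + β × MRP = 2.91% + 1.2232 × 4.78% = 8.76%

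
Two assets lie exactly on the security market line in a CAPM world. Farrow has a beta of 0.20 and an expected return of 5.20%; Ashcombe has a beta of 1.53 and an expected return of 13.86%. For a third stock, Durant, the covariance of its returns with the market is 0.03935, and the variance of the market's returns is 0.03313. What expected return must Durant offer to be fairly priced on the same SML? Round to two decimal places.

MRP = (13.86% − 5.20%) / (1.53 − 0.20) = 6.5113%
R_f = 5.20% − 0.20 × 6.5113% = 3.8977%
β_Durant = Cov / Var(R_m) = 0.03935 / 0.03313 = 1.1877
E(R_Durant) = R_f + β × MRP = 3.8977% + 1.1877 × 6.5113% = 11.63%

11.63%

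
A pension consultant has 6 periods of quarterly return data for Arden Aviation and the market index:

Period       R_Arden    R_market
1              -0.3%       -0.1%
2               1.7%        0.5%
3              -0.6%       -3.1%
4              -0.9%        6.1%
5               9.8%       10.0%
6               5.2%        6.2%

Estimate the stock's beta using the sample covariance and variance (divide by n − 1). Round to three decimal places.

0.649

Mean R_i = (-0.3 + 1.7 − 0.6 − 0.9 + 9.8 + 5.2) / 6 = 2.4833%
Mean R_m = (-0.1 + 0.5 − 3.1 + 6.1 + 10.0 + 6.2) / 6 = 3.2667%
Σ(R_i − R̄_i)(R_m − R̄_m) = 78.8167  ⇒  Cov = 78.8167 / 5 = 15.7633
Σ(R_m − R̄_m)² = 121.4933  ⇒  Var(R_m) = 121.4933 / 5 = 24.2987
β = Cov / Var(R_m) = 15.7633 / 24.2987 = 0.6487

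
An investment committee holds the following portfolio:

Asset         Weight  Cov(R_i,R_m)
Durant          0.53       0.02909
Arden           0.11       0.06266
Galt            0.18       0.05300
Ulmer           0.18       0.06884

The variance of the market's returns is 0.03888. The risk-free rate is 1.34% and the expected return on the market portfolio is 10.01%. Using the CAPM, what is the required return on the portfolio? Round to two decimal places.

β_Durant = 0.02909 / 0.03888 = 0.7482
β_Arden = 0.06266 / 0.03888 = 1.6116
β_Galt = 0.05300 / 0.03888 = 1.3632
β_Ulmer = 0.06884 / 0.03888 = 1.7706
β_P = Σ w_i β_i = 0.53×0.7482 + 0.11×1.6116 + 0.18×1.3632 + 0.18×1.7706 = 1.1379
MRP = 10.01% − 1.34% = 8.67%
E(R_P) = R_f + β_P × MRP = 1.34% + 1.1379 × 8.67% = 11.21%

11.21%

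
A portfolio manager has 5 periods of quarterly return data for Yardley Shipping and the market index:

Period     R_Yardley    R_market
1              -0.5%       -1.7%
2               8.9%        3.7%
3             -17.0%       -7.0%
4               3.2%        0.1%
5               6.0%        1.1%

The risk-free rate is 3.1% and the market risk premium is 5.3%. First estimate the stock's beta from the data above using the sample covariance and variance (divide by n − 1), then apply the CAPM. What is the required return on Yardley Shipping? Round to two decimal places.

16.38%

Mean R_i = (-0.5 + 8.9 − 17.0 + 3.2 + 6.0) / 5 = 0.1200%
Mean R_m = (-1.7 + 3.7 − 7.0 + 0.1 + 1.1) / 5 = -0.7600%
Σ(R_i − R̄_i)(R_m − R̄_m) = 160.1560  ⇒  Cov = 160.1560 / 4 = 40.0390
Σ(R_m − R̄_m)² = 63.9120  ⇒  Var(R_m) = 63.9120 / 4 = 15.9780
β = Cov / Var(R_m) = 40.0390 / 15.9780 = 2.5059
E(R) = R_f + β × MRP = 3.1% + 2.5059 × 5.3% = 16.38%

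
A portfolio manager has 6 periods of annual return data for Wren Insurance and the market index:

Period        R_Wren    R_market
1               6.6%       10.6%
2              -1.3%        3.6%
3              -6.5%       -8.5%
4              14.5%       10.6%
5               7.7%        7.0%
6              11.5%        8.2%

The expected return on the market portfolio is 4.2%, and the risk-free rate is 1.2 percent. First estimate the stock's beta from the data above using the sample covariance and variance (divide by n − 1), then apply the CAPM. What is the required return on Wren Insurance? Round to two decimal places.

Mean R_i = (6.6 − 1.3 − 6.5 + 14.5 + 7.7 + 11.5) / 6 = 5.4167%
Mean R_m = (10.6 + 3.6 − 8.5 + 10.6 + 7.0 + 8.2) / 6 = 5.2500%
Σ(R_i − R̄_i)(R_m − R̄_m) = 251.8050  ⇒  Cov = 251.8050 / 5 = 50.3610
Σ(R_m − R̄_m)² = 260.7950  ⇒  Var(R_m) = 260.7950 / 5 = 52.1590
β = Cov / Var(R_m) = 50.3610 / 52.1590 = 0.9655
MRP = 4.2% − 1.2% = 3.00%
E(R) = R_f + β × MRP = 1.2% + 0.9655 × 3.0% = 4.10%

4.10%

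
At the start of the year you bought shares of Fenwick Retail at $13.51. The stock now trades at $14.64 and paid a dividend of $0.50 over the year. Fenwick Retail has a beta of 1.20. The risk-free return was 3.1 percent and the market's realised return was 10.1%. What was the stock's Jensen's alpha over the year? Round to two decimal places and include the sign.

Realised HPR = (P1 + D1 − P0) / P0 = (14.64 + 0.50 − 13.51) / 13.51 = 1.63 / 13.51 = 12.0651%
MRP = 10.1% − 3.1% = 7.00%
CAPM required = R_f + β·MRP = 3.1% + 1.20 × 7.0% = 11.5000%
α = realised − required = 12.0651% − 11.5000% = +0.57%

+0.57%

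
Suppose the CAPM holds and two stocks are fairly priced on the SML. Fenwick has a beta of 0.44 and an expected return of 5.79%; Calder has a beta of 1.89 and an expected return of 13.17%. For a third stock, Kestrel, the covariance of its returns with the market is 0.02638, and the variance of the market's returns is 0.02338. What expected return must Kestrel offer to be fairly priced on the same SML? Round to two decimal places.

MRP = (13.17% − 5.79%) / (1.89 − 0.44) = 5.0897%
R_f = 5.79% − 0.44 × 5.0897% = 3.5505%
β_Kestrel = Cov / Var(R_m) = 0.02638 / 0.02338 = 1.1283
E(R_Kestrel) = R_f + β × MRP = 3.5505% + 1.1283 × 5.0897% = 9.29%

9.29%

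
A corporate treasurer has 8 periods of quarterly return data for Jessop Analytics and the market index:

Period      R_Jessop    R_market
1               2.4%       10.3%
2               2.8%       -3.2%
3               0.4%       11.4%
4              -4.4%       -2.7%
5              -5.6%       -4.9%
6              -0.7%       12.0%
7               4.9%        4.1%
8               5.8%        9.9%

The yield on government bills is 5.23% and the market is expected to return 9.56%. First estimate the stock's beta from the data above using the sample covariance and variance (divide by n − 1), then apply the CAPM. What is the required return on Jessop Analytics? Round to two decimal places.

Mean R_i = (2.4 + 2.8 + 0.4 − 4.4 − 5.6 − 0.7 + 4.9 + 5.8) / 8 = 0.7000%
Mean R_m = (10.3 − 3.2 + 11.4 − 2.7 − 4.9 + 12.0 + 4.1 + 9.9) / 8 = 4.6125%
Σ(R_i − R̄_i)(R_m − R̄_m) = 102.9200  ⇒  Cov = 102.9200 / 7 = 14.7029
Σ(R_m − R̄_m)² = 366.2088  ⇒  Var(R_m) = 366.2088 / 7 = 52.3155
β = Cov / Var(R_m) = 14.7029 / 52.3155 = 0.2810
MRP = 9.56% − 5.23% = 4.33%
E(R) = R_f + β × MRP = 5.23% + 0.2810 × 4.33% = 6.45%

6.45%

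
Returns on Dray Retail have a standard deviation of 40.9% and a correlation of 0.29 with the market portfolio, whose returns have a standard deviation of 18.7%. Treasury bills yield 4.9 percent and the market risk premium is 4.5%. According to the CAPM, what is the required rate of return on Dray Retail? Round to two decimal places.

β = ρ × σ_i / σ_m = 0.29 × 40.9% / 18.7% = 0.6343
E(R) = 4.9% + 0.6343 × 4.5% = 7.75%

7.75%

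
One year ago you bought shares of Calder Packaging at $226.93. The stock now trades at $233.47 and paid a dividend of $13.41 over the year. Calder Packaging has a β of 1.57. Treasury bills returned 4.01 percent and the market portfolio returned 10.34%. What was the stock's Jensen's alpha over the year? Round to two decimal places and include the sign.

-5.16%

Realised HPR = (P1 + D1 − P0) / P0 = (233.47 + 13.41 − 226.93) / 226.93 = 19.95 / 226.93 = 8.7913%
MRP = 10.34% − 4.01% = 6.33%
CAPM required = R_f + β·MRP = 4.01% + 1.57 × 6.33% = 13.9481%
α = realised − required = 8.7913% − 13.9481% = -5.16%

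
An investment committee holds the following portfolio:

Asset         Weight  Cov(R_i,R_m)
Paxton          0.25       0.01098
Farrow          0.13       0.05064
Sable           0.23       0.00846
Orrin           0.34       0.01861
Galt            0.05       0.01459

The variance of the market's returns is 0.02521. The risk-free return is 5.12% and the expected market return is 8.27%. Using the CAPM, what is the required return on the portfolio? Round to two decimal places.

β_Paxton = 0.01098 / 0.02521 = 0.4355
β_Farrow = 0.05064 / 0.02521 = 2.0087
β_Sable = 0.00846 / 0.02521 = 0.3356
β_Orrin = 0.01861 / 0.02521 = 0.7382
β_Galt = 0.01459 / 0.02521 = 0.5787
β_P = Σ w_i β_i = 0.25×0.4355 + 0.13×2.0087 + 0.23×0.3356 + 0.34×0.7382 + 0.05×0.5787 = 0.7271
MRP = 8.27% − 5.12% = 3.15%
E(R_P) = R_f + β_P × MRP = 5.12% + 0.7271 × 3.15% = 7.41%

7.41%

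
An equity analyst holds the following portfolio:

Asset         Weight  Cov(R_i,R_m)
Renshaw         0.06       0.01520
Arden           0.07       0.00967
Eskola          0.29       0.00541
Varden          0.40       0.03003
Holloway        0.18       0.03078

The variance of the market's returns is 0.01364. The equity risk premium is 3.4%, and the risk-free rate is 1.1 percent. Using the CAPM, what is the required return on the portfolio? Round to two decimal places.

β_Renshaw = 0.01520 / 0.01364 = 1.1144
β_Arden = 0.00967 / 0.01364 = 0.7089
β_Eskola = 0.00541 / 0.01364 = 0.3966
β_Varden = 0.03003 / 0.01364 = 2.2016
β_Holloway = 0.03078 / 0.01364 = 2.2566
β_P = Σ w_i β_i = 0.06×1.1144 + 0.07×0.7089 + 0.29×0.3966 + 0.40×2.2016 + 0.18×2.2566 = 1.5183
E(R_P) = R_f + β_P × MRP = 1.1% + 1.5183 × 3.4% = 6.26%

6.26%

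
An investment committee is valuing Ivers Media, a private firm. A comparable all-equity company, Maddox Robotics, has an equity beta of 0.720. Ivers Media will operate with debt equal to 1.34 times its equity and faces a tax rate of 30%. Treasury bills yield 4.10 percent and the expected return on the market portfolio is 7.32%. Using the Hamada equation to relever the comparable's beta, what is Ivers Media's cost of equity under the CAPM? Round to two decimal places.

β_L = β_U × [1 + (1 − t)(D/E)] = 0.720 × [1 + (1 − 0.30) × 1.34]
    = 0.720 × [1 + 0.70 × 1.34] = 0.720 × 1.9380 = 1.3954
MRP = 7.32% − 4.10% = 3.22%
E(R) = R_f + β_L × MRP = 4.10% + 1.3954 × 3.22% = 8.59%

8.59%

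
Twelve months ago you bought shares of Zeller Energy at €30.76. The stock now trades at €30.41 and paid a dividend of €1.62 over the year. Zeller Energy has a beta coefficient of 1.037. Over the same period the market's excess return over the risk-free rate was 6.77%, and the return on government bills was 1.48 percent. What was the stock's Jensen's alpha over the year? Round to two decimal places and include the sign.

Realised HPR = (P1 + D1 − P0) / P0 = (30.41 + 1.62 − 30.76) / 30.76 = 1.27 / 30.76 = 4.1287%
CAPM required = R_f + β·MRP = 1.48% + 1.037 × 6.77% = 8.50049%
α = realised − required = 4.1287% − 8.50049% = -4.37%

-4.37%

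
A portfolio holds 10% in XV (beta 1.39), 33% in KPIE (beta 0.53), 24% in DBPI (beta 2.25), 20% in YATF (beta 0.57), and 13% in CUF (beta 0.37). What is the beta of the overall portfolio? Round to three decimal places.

1.016

β_P = Σ w_i β_i = 0.10×1.39 + 0.33×0.53 + 0.24×2.25 + 0.20×0.57 + 0.13×0.37 = 1.0160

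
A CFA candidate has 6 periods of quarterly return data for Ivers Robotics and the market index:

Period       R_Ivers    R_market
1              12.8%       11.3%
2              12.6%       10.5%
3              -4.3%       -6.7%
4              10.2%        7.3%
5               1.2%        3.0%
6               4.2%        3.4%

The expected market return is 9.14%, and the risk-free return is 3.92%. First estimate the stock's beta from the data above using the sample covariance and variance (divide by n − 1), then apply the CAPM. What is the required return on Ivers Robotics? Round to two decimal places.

9.22%

Mean R_i = (12.8 + 12.6 − 4.3 + 10.2 + 1.2 + 4.2) / 6 = 6.1167%
Mean R_m = (11.3 + 10.5 − 6.7 + 7.3 + 3.0 + 3.4) / 6 = 4.8000%
Σ(R_i − R̄_i)(R_m − R̄_m) = 221.9300  ⇒  Cov = 221.9300 / 5 = 44.3860
Σ(R_m − R̄_m)² = 218.4400  ⇒  Var(R_m) = 218.4400 / 5 = 43.6880
β = Cov / Var(R_m) = 44.3860 / 43.6880 = 1.0160
MRP = 9.14% − 3.92% = 5.22%
E(R) = R_f + β × MRP = 3.92% + 1.0160 × 5.22% = 9.22%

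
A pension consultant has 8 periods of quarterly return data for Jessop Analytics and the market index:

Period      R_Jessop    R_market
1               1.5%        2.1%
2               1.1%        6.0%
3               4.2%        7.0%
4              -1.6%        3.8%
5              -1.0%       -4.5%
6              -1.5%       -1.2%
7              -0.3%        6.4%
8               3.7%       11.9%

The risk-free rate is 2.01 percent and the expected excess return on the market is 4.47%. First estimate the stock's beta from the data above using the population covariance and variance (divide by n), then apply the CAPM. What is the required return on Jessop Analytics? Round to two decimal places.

Mean R_i = (1.5 + 1.1 + 4.2 − 1.6 − 1.0 − 1.5 − 0.3 + 3.7) / 8 = 0.7625%
Mean R_m = (2.1 + 6.0 + 7.0 + 3.8 − 4.5 − 1.2 + 6.4 + 11.9) / 8 = 3.9375%
Σ(R_i − R̄_i)(R_m − R̄_m) = 57.4613  ⇒  Cov = 57.4613 / 8 = 7.1827
Σ(R_m − R̄_m)² = 184.0788  ⇒  Var(R_m) = 184.0788 / 8 = 23.0099
β = Cov / Var(R_m) = 7.1827 / 23.0099 = 0.3122
E(R) = R_f + β × MRP = 2.01% + 0.3122 × 4.47% = 3.41%

3.41%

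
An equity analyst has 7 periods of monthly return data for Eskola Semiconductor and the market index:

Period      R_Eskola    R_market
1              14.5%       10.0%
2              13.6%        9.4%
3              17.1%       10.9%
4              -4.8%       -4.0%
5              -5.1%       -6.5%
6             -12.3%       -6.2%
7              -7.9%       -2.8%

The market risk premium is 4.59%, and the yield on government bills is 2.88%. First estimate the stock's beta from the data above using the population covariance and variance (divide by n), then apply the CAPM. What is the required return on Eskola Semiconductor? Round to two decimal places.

9.70%

Mean R_i = (14.5 + 13.6 + 17.1 − 4.8 − 5.1 − 12.3 − 7.9) / 7 = 2.1571%
Mean R_m = (10.0 + 9.4 + 10.9 − 4.0 − 6.5 − 6.2 − 2.8) / 7 = 1.5429%
Σ(R_i − R̄_i)(R_m − R̄_m) = 586.6629  ⇒  Cov = 586.6629 / 7 = 83.8090
Σ(R_m − R̄_m)² = 395.0371  ⇒  Var(R_m) = 395.0371 / 7 = 56.4339
β = Cov / Var(R_m) = 83.8090 / 56.4339 = 1.4851
E(R) = R_f + β × MRP = 2.88% + 1.4851 × 4.59% = 9.70%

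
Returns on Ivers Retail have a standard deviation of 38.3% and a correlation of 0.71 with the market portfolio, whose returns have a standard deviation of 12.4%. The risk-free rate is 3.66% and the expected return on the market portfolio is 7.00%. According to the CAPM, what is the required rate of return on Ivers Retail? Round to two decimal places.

10.98%

β = ρ × σ_i / σ_m = 0.71 × 38.3% / 12.4% = 2.1930
MRP = 7.00% − 3.66% = 3.34%
E(R) = 3.66% + 2.1930 × 3.34% = 10.98%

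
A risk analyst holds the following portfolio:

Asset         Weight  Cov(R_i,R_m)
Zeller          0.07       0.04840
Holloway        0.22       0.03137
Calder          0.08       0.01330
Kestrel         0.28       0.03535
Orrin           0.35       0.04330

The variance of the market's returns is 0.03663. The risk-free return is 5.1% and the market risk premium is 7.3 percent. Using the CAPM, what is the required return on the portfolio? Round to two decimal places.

12.36%

β_Zeller = 0.04840 / 0.03663 = 1.3213
β_Holloway = 0.03137 / 0.03663 = 0.8564
β_Calder = 0.01330 / 0.03663 = 0.3631
β_Kestrel = 0.03535 / 0.03663 = 0.9651
β_Orrin = 0.04330 / 0.03663 = 1.1821
β_P = Σ w_i β_i = 0.07×1.3213 + 0.22×0.8564 + 0.08×0.3631 + 0.28×0.9651 + 0.35×1.1821 = 0.9939
E(R_P) = R_f + β_P × MRP = 5.1% + 0.9939 × 7.3% = 12.36%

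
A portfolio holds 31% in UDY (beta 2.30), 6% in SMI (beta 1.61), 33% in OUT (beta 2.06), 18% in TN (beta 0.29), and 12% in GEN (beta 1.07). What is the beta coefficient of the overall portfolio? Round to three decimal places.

β_P = Σ w_i β_i = 0.31×2.30 + 0.06×1.61 + 0.33×2.06 + 0.18×0.29 + 0.12×1.07 = 1.6700

1.670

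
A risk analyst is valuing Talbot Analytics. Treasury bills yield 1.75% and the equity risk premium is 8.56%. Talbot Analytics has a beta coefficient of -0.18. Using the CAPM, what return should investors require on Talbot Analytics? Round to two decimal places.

E(R) = R_f + β × MRP = 1.75% + -0.18 × 8.56% = 0.21%

0.21%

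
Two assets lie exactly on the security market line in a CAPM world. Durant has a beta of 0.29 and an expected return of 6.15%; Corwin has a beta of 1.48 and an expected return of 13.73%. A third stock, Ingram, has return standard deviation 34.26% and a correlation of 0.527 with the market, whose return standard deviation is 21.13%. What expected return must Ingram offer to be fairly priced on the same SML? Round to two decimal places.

9.75%

MRP = (13.73% − 6.15%) / (1.48 − 0.29) = 6.3697%
R_f = 6.15% − 0.29 × 6.3697% = 4.3028%
β_Ingram = ρ·σ_i/σ_m = 0.527 × 34.26 / 21.13 = 0.8545
E(R_Ingram) = R_f + β × MRP = 4.3028% + 0.8545 × 6.3697% = 9.75%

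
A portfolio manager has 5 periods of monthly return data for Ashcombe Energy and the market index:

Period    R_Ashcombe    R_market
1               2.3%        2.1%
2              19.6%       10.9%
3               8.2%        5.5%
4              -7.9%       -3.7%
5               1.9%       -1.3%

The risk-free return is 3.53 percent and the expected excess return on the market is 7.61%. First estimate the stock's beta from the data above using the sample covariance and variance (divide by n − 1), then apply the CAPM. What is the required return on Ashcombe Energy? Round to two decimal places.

Mean R_i = (2.3 + 19.6 + 8.2 − 7.9 + 1.9) / 5 = 4.8200%
Mean R_m = (2.1 + 10.9 + 5.5 − 3.7 − 1.3) / 5 = 2.7000%
Σ(R_i − R̄_i)(R_m − R̄_m) = 225.2600  ⇒  Cov = 225.2600 / 4 = 56.3150
Σ(R_m − R̄_m)² = 132.4000  ⇒  Var(R_m) = 132.4000 / 4 = 33.1000
β = Cov / Var(R_m) = 56.3150 / 33.1000 = 1.7014
E(R) = R_f + β × MRP = 3.53% + 1.7014 × 7.61% = 16.48%

16.48%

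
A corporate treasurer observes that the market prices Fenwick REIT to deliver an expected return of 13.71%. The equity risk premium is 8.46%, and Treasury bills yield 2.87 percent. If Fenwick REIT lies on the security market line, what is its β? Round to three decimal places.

1.281

β = (E(R) − R_f) / MRP = (13.71% − 2.87%) / 8.46% = 10.84% / 8.46% = 1.281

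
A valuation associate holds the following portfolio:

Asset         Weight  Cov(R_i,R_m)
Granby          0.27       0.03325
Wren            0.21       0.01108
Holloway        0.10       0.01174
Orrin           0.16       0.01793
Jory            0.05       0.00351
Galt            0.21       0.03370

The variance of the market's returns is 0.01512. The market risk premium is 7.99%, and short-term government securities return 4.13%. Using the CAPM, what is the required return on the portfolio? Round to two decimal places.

β_Granby = 0.03325 / 0.01512 = 2.1991
β_Wren = 0.01108 / 0.01512 = 0.7328
β_Holloway = 0.01174 / 0.01512 = 0.7765
β_Orrin = 0.01793 / 0.01512 = 1.1858
β_Jory = 0.00351 / 0.01512 = 0.2321
β_Galt = 0.03370 / 0.01512 = 2.2288
β_P = Σ w_i β_i = 0.27×2.1991 + 0.21×0.7328 + 0.10×0.7765 + 0.16×1.1858 + 0.05×0.2321 + 0.21×2.2288 = 1.4947
E(R_P) = R_f + β_P × MRP = 4.13% + 1.4947 × 7.99% = 16.07%

16.07%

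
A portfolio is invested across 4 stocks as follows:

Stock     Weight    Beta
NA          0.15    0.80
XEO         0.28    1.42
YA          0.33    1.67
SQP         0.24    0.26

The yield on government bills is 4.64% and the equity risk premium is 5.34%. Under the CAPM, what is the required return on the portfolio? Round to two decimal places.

10.68%

β_P = Σ w_i β_i = 0.15×0.80 + 0.28×1.42 + 0.33×1.67 + 0.24×0.26 = 1.1311
E(R_P) = R_f + β_P × MRP = 4.64% + 1.1311 × 5.34% = 10.68%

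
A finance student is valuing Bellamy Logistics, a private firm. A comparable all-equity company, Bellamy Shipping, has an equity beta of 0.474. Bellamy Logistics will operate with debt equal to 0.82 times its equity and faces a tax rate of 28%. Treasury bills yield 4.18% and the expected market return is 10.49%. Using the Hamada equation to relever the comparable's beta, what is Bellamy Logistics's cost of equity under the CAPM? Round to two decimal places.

β_L = β_U × [1 + (1 − t)(D/E)] = 0.474 × [1 + (1 − 0.28) × 0.82]
    = 0.474 × [1 + 0.72 × 0.82] = 0.474 × 1.5904 = 0.7538
MRP = 10.49% − 4.18% = 6.31%
E(R) = R_f + β_L × MRP = 4.18% + 0.7538 × 6.31% = 8.94%

8.94%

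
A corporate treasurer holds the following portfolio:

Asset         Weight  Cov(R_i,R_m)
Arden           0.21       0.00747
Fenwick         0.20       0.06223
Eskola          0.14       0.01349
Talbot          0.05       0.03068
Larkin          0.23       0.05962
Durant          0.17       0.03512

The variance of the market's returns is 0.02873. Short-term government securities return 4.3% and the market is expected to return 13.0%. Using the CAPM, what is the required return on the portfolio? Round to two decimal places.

15.54%

β_Arden = 0.00747 / 0.02873 = 0.2600
β_Fenwick = 0.06223 / 0.02873 = 2.1660
β_Eskola = 0.01349 / 0.02873 = 0.4695
β_Talbot = 0.03068 / 0.02873 = 1.0679
β_Larkin = 0.05962 / 0.02873 = 2.0752
β_Durant = 0.03512 / 0.02873 = 1.2224
β_P = Σ w_i β_i = 0.21×0.2600 + 0.20×2.1660 + 0.14×0.4695 + 0.05×1.0679 + 0.23×2.0752 + 0.17×1.2224 = 1.2920
MRP = 13.0% − 4.3% = 8.70%
E(R_P) = R_f + β_P × MRP = 4.3% + 1.2920 × 8.7% = 15.54%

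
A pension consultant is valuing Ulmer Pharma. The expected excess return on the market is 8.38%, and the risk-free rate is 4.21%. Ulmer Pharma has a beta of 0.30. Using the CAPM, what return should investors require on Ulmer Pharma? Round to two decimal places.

E(R) = R_f + β × MRP = 4.21% + 0.30 × 8.38% = 6.72%

6.72%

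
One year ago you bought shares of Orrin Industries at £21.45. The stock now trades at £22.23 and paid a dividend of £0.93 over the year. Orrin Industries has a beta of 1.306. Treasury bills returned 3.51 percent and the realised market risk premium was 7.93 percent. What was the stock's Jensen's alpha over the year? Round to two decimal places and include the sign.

-5.89%

Realised HPR = (P1 + D1 − P0) / P0 = (22.23 + 0.93 − 21.45) / 21.45 = 1.71 / 21.45 = 7.9720%
CAPM required = R_f + β·MRP = 3.51% + 1.306 × 7.93% = 13.86658%
α = realised − required = 7.9720% − 13.86658% = -5.89%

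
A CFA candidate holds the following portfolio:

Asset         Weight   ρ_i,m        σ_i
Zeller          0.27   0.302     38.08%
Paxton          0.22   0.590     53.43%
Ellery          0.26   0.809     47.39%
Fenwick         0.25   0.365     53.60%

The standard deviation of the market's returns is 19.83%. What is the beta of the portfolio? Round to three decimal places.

β_Zeller = 0.302 × 38.08% / 19.83% = 0.5799
β_Paxton = 0.590 × 53.43% / 19.83% = 1.5897
β_Ellery = 0.809 × 47.39% / 19.83% = 1.9334
β_Fenwick = 0.365 × 53.60% / 19.83% = 0.9866
β_P = Σ w_i β_i = 0.27×0.5799 + 0.22×1.5897 + 0.26×1.9334 + 0.25×0.9866 = 1.2556

1.256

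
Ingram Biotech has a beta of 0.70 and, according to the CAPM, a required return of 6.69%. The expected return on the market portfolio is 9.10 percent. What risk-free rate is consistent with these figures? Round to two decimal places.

E(R) = R_f + β(E(R_m) − R_f) = R_f(1 − β) + β·E(R_m)
6.69% = R_f × (1 − 0.70) + 0.70 × 9.10%
6.69% = R_f × 0.30 + 6.3700%
R_f = (6.69% − 6.3700%) / 0.30 = 1.07%

1.07%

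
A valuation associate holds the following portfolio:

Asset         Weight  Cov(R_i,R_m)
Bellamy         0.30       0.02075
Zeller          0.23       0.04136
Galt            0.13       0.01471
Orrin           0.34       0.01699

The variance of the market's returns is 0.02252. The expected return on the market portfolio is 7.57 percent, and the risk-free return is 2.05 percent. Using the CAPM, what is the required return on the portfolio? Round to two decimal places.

β_Bellamy = 0.02075 / 0.02252 = 0.9214
β_Zeller = 0.04136 / 0.02252 = 1.8366
β_Galt = 0.01471 / 0.02252 = 0.6532
β_Orrin = 0.01699 / 0.02252 = 0.7544
β_P = Σ w_i β_i = 0.30×0.9214 + 0.23×1.8366 + 0.13×0.6532 + 0.34×0.7544 = 1.0403
MRP = 7.57% − 2.05% = 5.52%
E(R_P) = R_f + β_P × MRP = 2.05% + 1.0403 × 5.52% = 7.79%

7.79%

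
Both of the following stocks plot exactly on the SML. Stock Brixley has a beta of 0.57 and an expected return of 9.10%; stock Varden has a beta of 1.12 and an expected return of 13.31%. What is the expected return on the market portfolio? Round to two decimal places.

12.39%

Both satisfy E(R) = R_f + β·MRP, so the slope of the SML is
MRP = (13.31% − 9.10%) / (1.12 − 0.57) = 4.21% / 0.55 = 7.6545%
R_f = E(R_Brixley) − β_Brixley·MRP = 9.10% − 0.57 × 7.6545% = 4.7369%
E(R_m) = R_f + MRP = 4.7369% + 7.6545% = 12.39%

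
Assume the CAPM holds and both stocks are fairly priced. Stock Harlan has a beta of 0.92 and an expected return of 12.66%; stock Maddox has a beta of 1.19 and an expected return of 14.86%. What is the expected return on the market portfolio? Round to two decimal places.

Both satisfy E(R) = R_f + β·MRP, so the slope of the SML is
MRP = (14.86% − 12.66%) / (1.19 − 0.92) = 2.20% / 0.27 = 8.1481%
R_f = E(R_Harlan) − β_Harlan·MRP = 12.66% − 0.92 × 8.1481% = 5.1637%
E(R_m) = R_f + MRP = 5.1637% + 8.1481% = 13.31%

13.31%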